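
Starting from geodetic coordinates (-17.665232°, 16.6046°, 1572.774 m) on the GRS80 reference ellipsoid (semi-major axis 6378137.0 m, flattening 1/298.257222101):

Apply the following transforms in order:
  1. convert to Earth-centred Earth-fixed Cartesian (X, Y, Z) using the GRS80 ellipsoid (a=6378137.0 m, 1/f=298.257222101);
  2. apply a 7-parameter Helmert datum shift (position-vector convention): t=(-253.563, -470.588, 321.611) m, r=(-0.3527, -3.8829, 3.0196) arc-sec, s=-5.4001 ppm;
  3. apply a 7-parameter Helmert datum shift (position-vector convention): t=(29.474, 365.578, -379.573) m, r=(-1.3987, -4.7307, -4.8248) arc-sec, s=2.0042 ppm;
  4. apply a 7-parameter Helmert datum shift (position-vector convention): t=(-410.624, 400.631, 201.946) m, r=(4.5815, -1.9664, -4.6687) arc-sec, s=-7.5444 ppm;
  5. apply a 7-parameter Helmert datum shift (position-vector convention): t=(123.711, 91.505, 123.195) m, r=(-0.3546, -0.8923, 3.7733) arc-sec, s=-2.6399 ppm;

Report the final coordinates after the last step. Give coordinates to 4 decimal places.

start: φ=-17.665232°, λ=16.604600°, h=1572.774 m
→ ECEF (a=6378137.000, f=1/298.257222101): X=5827184.0709, Y=1737668.4452, Z=-1923590.3106
→ Helmert 7p (PV): X=5826909.8133, Y=1737270.4906, Z=-1923151.5881
→ Helmert 7p (PV): X=5827035.7104, Y=1737490.2102, Z=-1923413.1552
→ Helmert 7p (PV): X=5826638.7883, Y=1737788.5639, Z=-1923102.5549
→ Helmert 7p (PV): X=5826723.6467, Y=1737978.7644, Z=-1922952.0647

X=5826723.6467 m, Y=1737978.7644 m, Z=-1922952.0647 m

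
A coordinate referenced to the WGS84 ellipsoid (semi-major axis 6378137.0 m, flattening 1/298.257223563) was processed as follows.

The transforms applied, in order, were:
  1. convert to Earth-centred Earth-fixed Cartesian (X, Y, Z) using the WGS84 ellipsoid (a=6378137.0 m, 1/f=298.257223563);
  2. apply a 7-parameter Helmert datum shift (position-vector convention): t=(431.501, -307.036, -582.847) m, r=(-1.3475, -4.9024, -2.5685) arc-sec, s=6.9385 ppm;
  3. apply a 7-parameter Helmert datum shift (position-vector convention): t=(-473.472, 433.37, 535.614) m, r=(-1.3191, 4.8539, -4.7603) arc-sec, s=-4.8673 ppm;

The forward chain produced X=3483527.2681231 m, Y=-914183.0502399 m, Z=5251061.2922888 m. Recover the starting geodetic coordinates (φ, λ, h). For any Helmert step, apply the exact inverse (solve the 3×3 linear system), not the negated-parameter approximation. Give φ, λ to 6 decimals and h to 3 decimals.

φ=55.734075°, λ=-14.705345°, h=3940.094 m

start: X=3483527.2681, Y=-914183.0502, Z=5251061.2923 m
→ Helmert⁻¹: X=3483915.2452, Y=-914574.0468, Z=5250627.3702
→ Helmert⁻¹: X=3483595.7641, Y=-914251.5926, Z=5251085.0129
→ geod (Bowring, a=6378137.000): φ=55.73407500°, λ=-14.70534500°, h=3940.0940 m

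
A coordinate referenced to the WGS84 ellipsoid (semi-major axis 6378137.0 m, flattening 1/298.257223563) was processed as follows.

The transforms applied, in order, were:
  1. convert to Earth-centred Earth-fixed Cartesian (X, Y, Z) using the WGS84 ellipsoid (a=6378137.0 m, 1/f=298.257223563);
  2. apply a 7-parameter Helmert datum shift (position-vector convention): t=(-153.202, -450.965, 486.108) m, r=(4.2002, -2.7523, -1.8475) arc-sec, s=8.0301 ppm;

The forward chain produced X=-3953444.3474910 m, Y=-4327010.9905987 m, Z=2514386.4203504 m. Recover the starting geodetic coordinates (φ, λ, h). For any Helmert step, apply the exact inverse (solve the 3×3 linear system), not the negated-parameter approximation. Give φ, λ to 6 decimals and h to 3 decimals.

φ=23.357659°, λ=-132.418345°, h=2243.455 m

start: X=-3953444.3475, Y=-4327010.9906, Z=2514386.4204 m
→ Helmert⁻¹: X=-3953187.1023, Y=-4326509.4982, Z=2514020.9764
→ geod (Bowring, a=6378137.000): φ=23.35765900°, λ=-132.41834500°, h=2243.4550 m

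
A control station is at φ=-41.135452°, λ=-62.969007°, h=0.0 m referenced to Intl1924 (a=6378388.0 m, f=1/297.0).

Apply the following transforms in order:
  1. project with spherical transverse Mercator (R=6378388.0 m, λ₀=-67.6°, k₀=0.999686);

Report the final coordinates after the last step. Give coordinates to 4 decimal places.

start: φ=-41.135452°, λ=-62.969007°, h=0.000 m
→ tm (R=6378388.0, λ₀=-67.6°): E=388216.9080, N=-4588252.7546

E=388216.9080 m, N=-4588252.7546 m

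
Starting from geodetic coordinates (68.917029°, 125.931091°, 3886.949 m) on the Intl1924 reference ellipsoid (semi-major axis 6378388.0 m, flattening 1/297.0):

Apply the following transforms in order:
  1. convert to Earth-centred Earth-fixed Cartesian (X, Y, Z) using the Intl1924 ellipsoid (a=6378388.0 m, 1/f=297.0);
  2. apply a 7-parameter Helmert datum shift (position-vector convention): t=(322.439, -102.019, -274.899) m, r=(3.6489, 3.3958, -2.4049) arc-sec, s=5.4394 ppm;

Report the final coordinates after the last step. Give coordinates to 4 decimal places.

X=-1350742.4687 m, Y=1864265.8512 m, Z=5932227.1114 m

start: φ=68.917029°, λ=125.931091°, h=3886.949 m
→ ECEF (a=6378388.000, f=1/297.0): X=-1351176.9640, Y=1864446.9221, Z=5932414.5138
→ Helmert 7p (PV): X=-1350742.4687, Y=1864265.8512, Z=5932227.1114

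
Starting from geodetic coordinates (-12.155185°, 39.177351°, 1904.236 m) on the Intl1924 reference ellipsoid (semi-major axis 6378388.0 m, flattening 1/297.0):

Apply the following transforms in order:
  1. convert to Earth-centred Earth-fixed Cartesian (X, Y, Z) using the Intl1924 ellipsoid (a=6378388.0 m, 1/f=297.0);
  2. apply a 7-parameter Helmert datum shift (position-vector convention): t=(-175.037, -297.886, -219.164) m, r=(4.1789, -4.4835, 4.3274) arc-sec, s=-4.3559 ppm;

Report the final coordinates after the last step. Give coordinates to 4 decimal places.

start: φ=-12.155185°, λ=39.177351°, h=1904.236 m
→ ECEF (a=6378388.000, f=1/297.0): X=4835802.3096, Y=3940802.0258, Z=-1334605.8499
→ Helmert 7p (PV): X=4835552.5410, Y=3940615.4667, Z=-1334634.2471

X=4835552.5410 m, Y=3940615.4667 m, Z=-1334634.2471 m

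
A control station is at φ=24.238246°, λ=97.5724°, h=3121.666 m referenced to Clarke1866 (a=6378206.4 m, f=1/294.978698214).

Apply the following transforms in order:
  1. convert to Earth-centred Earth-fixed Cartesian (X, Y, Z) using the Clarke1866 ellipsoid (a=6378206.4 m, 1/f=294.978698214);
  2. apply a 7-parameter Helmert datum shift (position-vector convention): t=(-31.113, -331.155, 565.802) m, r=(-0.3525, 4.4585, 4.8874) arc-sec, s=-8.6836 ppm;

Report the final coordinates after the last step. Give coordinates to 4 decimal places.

start: φ=24.238246°, λ=97.572400°, h=3121.666 m
→ ECEF (a=6378206.400, f=1/294.978698214): X=-767231.2817, Y=5771336.5814, Z=2603499.3411
→ Helmert 7p (PV): X=-767336.2066, Y=5770941.5804, Z=2604049.2563

X=-767336.2066 m, Y=5770941.5804 m, Z=2604049.2563 m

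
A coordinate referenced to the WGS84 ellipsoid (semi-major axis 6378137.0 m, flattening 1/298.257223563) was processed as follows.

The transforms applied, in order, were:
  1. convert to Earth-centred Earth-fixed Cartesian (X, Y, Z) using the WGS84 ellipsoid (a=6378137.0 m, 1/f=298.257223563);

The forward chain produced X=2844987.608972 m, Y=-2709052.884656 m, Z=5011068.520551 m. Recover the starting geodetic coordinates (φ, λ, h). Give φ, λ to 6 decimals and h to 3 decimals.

φ=52.091621°, λ=-43.597970°, h=2528.835 m

start: X=2844987.6090, Y=-2709052.8847, Z=5011068.5206 m
→ geod (Bowring, a=6378137.000): φ=52.09162100°, λ=-43.59797000°, h=2528.8350 m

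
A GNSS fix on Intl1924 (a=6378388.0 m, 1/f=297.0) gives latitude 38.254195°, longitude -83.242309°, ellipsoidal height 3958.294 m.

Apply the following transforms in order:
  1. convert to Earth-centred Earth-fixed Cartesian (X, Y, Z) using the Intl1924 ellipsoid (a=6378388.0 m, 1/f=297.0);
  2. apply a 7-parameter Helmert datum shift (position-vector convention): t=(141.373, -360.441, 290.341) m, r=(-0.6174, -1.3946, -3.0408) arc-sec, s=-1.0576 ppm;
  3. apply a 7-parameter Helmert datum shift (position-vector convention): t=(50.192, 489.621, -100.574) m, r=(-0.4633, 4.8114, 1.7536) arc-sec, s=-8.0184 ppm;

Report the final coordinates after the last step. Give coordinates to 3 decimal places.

start: φ=38.254195°, λ=-83.242309°, h=3958.294 m
→ ECEF (a=6378388.000, f=1/297.0): X=590511.8008, Y=-4983477.8294, Z=3930154.2045
→ Helmert 7p (PV): X=590552.5093, Y=-4983829.9414, Z=3930459.2983
→ Helmert 7p (PV): X=590732.0191, Y=-4983286.5091, Z=3930324.6272

X=590732.019 m, Y=-4983286.509 m, Z=3930324.627 m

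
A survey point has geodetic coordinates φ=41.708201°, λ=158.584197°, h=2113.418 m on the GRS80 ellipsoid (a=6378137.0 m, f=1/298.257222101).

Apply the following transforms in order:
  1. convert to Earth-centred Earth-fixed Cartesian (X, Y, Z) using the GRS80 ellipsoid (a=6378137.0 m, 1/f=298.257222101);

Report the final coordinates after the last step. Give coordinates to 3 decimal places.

X=-4440844.071 m, Y=1741760.877 m, Z=4222869.346 m

start: φ=41.708201°, λ=158.584197°, h=2113.418 m
→ ECEF (a=6378137.000, f=1/298.257222101): X=-4440844.0706, Y=1741760.8771, Z=4222869.3457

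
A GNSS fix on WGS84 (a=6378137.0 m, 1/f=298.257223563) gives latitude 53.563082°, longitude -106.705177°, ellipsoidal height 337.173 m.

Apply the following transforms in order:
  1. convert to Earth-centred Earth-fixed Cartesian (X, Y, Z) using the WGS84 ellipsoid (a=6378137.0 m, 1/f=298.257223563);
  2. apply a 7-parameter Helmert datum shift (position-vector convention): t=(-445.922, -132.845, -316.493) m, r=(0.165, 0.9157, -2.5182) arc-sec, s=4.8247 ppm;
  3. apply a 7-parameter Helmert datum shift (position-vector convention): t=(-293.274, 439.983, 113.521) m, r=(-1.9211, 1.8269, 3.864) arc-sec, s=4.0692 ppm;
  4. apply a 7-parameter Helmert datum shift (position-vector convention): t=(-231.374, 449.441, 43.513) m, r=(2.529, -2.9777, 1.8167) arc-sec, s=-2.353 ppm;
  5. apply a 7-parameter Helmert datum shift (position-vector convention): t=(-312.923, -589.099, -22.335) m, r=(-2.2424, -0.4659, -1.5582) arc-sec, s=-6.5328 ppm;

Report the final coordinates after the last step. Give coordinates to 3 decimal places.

start: φ=53.563082°, λ=-106.705177°, h=337.173 m
→ ECEF (a=6378137.000, f=1/298.257223563): X=-1091335.3078, Y=-3636416.2307, Z=5108281.7351
→ Helmert 7p (PV): X=-1091808.2128, Y=-3636557.3830, Z=5107991.8240
→ Helmert 7p (PV): X=-1091992.5630, Y=-3636105.0762, Z=5108169.6708
→ Helmert 7p (PV): X=-1092263.0851, Y=-3635719.3281, Z=5108140.8181
→ Helmert 7p (PV): X=-1092607.8759, Y=-3636220.8918, Z=5108122.1708

X=-1092607.876 m, Y=-3636220.892 m, Z=5108122.171 m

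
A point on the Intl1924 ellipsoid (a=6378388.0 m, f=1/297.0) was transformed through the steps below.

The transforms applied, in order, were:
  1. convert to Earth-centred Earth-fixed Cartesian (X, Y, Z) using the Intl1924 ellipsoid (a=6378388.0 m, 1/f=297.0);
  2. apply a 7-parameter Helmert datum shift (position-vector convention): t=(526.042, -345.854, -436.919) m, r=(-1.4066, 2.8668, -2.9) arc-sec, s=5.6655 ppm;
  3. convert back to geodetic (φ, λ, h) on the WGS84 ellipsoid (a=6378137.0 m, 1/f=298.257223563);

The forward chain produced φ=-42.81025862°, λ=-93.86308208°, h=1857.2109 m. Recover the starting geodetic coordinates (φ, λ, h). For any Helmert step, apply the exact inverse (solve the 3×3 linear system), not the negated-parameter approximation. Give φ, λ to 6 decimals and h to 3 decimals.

φ=-42.810532°, λ=-93.868270°, h=1088.368 m

start: φ=-42.810259°, λ=-93.863082°, h=1857.211 m
→ ECEF (a=6378137.000, f=1/298.257223563): X=-315819.4299, Y=-4677014.8906, Z=-4313324.2273
→ Helmert⁻¹: X=-316217.9849, Y=-4676617.5757, Z=-4312899.1605
→ geod (Bowring, a=6378388.000): φ=-42.81053200°, λ=-93.86827000°, h=1088.3680 m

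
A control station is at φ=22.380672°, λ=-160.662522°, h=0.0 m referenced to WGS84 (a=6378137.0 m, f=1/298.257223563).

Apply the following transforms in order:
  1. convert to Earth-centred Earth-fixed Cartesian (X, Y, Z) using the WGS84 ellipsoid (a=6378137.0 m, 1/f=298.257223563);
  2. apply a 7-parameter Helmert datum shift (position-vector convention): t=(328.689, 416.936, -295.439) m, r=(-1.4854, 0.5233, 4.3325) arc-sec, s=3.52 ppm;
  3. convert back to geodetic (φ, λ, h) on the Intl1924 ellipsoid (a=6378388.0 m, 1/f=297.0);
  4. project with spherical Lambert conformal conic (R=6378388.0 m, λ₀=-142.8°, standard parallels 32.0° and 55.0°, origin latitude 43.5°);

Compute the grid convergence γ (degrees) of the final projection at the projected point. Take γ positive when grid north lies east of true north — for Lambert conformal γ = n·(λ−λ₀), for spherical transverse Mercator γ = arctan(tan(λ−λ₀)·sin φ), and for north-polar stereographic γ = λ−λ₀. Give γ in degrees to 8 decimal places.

start: φ=22.380672°, λ=-160.662522°, h=0.000 m
→ ECEF (a=6378137.000, f=1/298.257223563): X=-5567681.8801, Y=-1953863.9340, Z=2413443.6360
→ Helmert 7p (PV): X=-5567325.6262, Y=-1953553.4424, Z=2413184.8884
→ geod (Bowring, a=6378388.000): φ=22.38060036°, λ=-160.66422149°, h=-742.2133 m
→ into lcc (λ₀=-142.8°): φ=22.38060036°, λ−λ₀=-17.86422149°
convergence γ = -12.38162772°

-12.38162772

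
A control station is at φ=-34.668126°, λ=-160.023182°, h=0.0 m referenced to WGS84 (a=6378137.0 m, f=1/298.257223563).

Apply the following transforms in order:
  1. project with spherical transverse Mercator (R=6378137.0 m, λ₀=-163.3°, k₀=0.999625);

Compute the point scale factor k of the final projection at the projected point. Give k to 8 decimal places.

1.00073148

start: φ=-34.668126°, λ=-160.023182°, h=0.000 m
→ into tm (λ₀=-163.3°): φ=-34.66812600°, λ−λ₀=3.27681800°
scale k = 1.00073148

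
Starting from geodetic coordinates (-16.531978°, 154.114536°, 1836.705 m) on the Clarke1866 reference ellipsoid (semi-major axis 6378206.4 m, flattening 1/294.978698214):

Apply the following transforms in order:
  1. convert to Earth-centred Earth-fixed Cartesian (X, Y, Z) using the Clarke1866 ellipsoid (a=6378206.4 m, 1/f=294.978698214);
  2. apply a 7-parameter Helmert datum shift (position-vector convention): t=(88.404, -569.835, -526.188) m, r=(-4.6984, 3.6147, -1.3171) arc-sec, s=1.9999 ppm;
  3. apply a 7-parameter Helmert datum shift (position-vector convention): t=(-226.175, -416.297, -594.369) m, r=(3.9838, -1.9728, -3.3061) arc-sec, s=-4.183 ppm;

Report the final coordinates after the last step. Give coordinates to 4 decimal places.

X=-5504230.2161 m, Y=2670071.3461 m, Z=-1804735.7181 m

start: φ=-16.531978°, λ=154.114536°, h=1836.705 m
→ ECEF (a=6378206.400, f=1/294.978698214): X=-5504149.9652, Y=2670946.1779, Z=-1803653.6508
→ Helmert 7p (PV): X=-5504087.1219, Y=2670375.7466, Z=-1804147.8282
→ Helmert 7p (PV): X=-5504230.2161, Y=2670071.3461, Z=-1804735.7181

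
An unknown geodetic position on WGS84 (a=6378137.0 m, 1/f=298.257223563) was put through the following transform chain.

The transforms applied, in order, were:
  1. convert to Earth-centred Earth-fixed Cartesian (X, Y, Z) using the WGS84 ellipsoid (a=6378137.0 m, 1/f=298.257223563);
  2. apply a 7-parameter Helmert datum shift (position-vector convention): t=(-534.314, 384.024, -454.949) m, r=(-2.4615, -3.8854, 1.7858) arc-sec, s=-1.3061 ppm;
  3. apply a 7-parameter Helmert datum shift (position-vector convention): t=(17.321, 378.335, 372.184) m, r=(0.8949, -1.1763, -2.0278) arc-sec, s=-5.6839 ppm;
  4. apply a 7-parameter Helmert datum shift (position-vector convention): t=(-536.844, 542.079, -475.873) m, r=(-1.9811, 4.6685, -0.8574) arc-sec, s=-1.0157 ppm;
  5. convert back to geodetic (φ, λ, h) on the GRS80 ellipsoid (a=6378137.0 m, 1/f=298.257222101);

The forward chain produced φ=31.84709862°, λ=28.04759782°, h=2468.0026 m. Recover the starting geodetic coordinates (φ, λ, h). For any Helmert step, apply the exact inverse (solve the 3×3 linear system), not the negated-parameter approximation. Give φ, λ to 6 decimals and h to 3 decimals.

start: φ=31.847099°, λ=28.047598°, h=2468.003 m
→ ECEF (a=6378137.000, f=1/298.257222101): X=4787979.1773, Y=2550918.0183, Z=3347343.4479
→ Helmert⁻¹: X=4788434.5076, Y=2550366.2783, Z=3347955.5958
→ Helmert⁻¹: X=4788438.4246, Y=2550064.0364, Z=3347564.0678
→ Helmert⁻¹: X=4789064.1328, Y=2549601.9262, Z=3347963.6044
→ geod (Bowring, a=6378137.000): φ=31.85023500°, λ=28.02994400°, h=3083.1730 m

φ=31.850235°, λ=28.029944°, h=3083.173 m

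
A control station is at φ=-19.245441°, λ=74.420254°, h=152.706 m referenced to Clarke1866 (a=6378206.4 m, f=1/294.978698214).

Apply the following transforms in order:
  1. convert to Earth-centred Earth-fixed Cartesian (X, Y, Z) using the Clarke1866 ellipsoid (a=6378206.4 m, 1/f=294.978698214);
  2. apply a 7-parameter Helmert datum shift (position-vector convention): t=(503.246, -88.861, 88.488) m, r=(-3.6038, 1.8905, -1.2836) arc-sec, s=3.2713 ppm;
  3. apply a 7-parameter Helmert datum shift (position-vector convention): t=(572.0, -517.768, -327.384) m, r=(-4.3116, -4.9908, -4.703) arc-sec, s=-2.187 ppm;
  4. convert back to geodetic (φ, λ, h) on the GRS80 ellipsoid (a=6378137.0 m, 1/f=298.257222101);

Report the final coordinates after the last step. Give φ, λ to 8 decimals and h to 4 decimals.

φ=-19.24892036°, λ=74.40669722°, h=3.5545 m

start: φ=-19.245441°, λ=74.420254°, h=152.706 m
→ ECEF (a=6378206.400, f=1/294.978698214): X=1617954.4975, Y=5802780.6357, Z=-2088944.2653
→ Helmert 7p (PV): X=1618480.0015, Y=5802664.1911, Z=-2088978.8250
→ Helmert 7p (PV): X=1619231.3119, Y=5802053.1638, Z=-2089383.7738
→ geod (Bowring, a=6378137.000): φ=-19.24892036°, λ=74.40669722°, h=3.5545 m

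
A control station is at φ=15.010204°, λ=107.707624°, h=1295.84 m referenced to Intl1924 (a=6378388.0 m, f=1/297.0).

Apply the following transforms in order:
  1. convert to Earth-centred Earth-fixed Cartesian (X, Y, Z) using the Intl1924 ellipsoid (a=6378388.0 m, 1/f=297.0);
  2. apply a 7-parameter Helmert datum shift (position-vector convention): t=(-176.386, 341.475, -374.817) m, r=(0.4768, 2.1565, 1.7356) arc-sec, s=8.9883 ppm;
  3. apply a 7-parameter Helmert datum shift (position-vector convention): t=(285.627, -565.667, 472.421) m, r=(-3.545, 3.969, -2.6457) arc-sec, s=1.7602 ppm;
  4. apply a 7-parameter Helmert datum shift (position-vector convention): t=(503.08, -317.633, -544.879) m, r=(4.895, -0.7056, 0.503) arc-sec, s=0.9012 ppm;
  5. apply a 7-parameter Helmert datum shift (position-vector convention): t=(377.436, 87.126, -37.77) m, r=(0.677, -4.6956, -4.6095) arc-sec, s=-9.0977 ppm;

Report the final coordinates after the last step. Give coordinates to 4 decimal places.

X=-1873524.1361 m, Y=5870967.2038 m, Z=1641142.7230 m

start: φ=15.010204°, λ=107.707624°, h=1295.840 m
→ ECEF (a=6378388.000, f=1/297.0): X=-1874657.6602, Y=5871381.2647, Z=1641545.7130
→ Helmert 7p (PV): X=-1874883.1384, Y=5871755.9445, Z=1641218.8228
→ Helmert 7p (PV): X=-1874493.9153, Y=5871252.8687, Z=1641629.2938
→ Helmert 7p (PV): X=-1874012.4581, Y=5870896.9972, Z=1641218.8164
→ Helmert 7p (PV): X=-1873524.1361, Y=5870967.2038, Z=1641142.7230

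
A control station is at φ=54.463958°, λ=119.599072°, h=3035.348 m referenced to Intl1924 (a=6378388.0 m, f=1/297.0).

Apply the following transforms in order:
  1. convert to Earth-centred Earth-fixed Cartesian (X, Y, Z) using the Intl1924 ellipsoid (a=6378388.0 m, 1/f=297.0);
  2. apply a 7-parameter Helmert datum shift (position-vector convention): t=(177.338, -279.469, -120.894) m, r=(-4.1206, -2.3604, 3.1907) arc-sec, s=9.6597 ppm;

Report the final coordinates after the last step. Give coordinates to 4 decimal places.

X=-1836006.5808 m, Y=3231993.3825 m, Z=5169347.5049 m

start: φ=54.463958°, λ=119.599072°, h=3035.348 m
→ ECEF (a=6378388.000, f=1/297.0): X=-1836057.0263, Y=3232166.7585, Z=5169504.0446
→ Helmert 7p (PV): X=-1836006.5808, Y=3231993.3825, Z=5169347.5049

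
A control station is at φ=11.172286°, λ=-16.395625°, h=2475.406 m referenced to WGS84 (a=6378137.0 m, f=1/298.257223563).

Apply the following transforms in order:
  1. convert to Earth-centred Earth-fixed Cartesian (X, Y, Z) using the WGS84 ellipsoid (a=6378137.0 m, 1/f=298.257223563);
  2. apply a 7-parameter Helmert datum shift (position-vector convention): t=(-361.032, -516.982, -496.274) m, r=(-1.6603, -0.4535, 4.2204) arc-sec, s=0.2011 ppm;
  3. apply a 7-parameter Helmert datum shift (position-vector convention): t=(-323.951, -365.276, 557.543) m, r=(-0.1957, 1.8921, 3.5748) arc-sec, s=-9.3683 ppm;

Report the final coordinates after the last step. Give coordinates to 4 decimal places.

X=6005236.0499 m, Y=-1767762.4339 m, Z=1228211.6626 m

start: φ=11.172286°, λ=-16.395625°, h=2475.406 m
→ ECEF (a=6378137.000, f=1/298.257223563): X=6005900.7352, Y=-1767134.3997, Z=1228187.6318
→ Helmert 7p (PV): X=6005574.3681, Y=-1767518.9637, Z=1227719.0338
→ Helmert 7p (PV): X=6005236.0499, Y=-1767762.4339, Z=1228211.6626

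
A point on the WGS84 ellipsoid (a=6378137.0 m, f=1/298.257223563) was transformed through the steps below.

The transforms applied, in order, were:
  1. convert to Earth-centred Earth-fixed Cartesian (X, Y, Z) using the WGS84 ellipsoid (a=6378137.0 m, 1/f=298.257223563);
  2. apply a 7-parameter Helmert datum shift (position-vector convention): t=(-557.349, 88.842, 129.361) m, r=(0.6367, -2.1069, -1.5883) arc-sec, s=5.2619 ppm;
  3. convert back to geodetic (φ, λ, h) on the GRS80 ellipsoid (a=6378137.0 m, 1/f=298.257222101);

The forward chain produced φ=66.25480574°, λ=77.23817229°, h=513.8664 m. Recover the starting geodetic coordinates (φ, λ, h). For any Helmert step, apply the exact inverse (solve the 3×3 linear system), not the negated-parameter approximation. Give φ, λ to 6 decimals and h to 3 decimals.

start: φ=66.254806°, λ=77.238172°, h=513.866 m
→ ECEF (a=6378137.000, f=1/298.257222101): X=568974.2517, Y=2512095.1391, Z=5815916.8599
→ Helmert⁻¹: X=569568.6658, Y=2512015.4171, Z=5815743.3249
→ geod (Bowring, a=6378137.000): φ=66.25373900°, λ=77.22488500°, h=376.6150 m

φ=66.253739°, λ=77.224885°, h=376.615 m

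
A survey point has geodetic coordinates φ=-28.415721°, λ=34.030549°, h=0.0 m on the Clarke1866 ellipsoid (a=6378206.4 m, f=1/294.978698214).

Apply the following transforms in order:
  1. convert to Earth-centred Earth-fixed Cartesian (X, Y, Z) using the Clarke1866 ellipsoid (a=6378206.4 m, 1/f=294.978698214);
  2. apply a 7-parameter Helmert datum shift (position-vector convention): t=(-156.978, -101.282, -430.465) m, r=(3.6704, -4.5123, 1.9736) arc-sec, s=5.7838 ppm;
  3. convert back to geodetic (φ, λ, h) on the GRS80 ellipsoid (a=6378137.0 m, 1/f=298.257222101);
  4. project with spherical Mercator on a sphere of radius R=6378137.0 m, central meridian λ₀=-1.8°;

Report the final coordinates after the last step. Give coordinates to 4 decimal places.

start: φ=-28.415721°, λ=34.030549°, h=0.000 m
→ ECEF (a=6378206.400, f=1/294.978698214): X=4652585.2860, Y=3141818.9772, Z=-3016937.6812
→ Helmert 7p (PV): X=4652491.1553, Y=3141834.0698, Z=-3017227.9061
→ geod (Bowring, a=6378137.000): φ=-28.41652928°, λ=34.03121429°, h=92.5921 m
→ merc (R=6378137.0, λ₀=-1.8°): E=3988712.5292, N=-3301590.8248

E=3988712.5292 m, N=-3301590.8248 m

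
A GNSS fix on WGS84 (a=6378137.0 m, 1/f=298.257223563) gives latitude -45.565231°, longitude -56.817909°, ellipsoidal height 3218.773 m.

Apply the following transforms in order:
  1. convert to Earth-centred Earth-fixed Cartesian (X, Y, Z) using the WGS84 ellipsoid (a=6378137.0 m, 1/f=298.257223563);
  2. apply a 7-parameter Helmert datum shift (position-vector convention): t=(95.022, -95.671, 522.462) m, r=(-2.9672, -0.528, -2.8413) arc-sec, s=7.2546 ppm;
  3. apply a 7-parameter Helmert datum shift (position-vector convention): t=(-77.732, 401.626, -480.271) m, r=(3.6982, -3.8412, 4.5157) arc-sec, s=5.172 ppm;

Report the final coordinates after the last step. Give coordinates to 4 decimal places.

start: φ=-45.565231°, λ=-56.817909°, h=3218.773 m
→ ECEF (a=6378137.000, f=1/298.257223563): X=2449288.0263, Y=-3745459.0551, Z=-4533846.1527
→ Helmert 7p (PV): X=2449360.8287, Y=-3745680.8588, Z=-4533296.4319
→ Helmert 7p (PV): X=2449462.1909, Y=-3745163.7024, Z=-4533821.6933

X=2449462.1909 m, Y=-3745163.7024 m, Z=-4533821.6933 m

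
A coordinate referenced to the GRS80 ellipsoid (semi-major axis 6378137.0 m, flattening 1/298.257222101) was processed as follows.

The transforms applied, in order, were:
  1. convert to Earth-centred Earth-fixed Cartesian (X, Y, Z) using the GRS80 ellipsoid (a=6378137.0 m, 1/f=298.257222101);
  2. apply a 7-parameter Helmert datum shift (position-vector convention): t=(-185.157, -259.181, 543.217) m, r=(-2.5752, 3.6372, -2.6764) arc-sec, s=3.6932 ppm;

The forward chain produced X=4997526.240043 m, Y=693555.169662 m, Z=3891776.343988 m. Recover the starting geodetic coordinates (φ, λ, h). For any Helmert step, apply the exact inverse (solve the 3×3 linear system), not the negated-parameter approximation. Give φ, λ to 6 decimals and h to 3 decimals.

start: X=4997526.2400, Y=693555.1697, Z=3891776.3440 m
→ Helmert⁻¹: X=4997615.3187, Y=693828.0523, Z=3891315.5445
→ geod (Bowring, a=6378137.000): φ=37.82697300°, λ=7.90395500°, h=1668.4660 m

φ=37.826973°, λ=7.903955°, h=1668.466 m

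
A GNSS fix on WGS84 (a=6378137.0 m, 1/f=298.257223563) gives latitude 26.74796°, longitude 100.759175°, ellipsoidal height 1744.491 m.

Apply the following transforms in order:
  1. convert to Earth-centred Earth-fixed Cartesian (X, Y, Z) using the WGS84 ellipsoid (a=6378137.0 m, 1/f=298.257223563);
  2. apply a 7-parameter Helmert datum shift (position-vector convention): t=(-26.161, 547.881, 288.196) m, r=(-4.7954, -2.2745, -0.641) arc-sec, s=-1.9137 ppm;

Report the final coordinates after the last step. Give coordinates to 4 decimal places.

X=-1064321.2450 m, Y=5601452.6855 m, Z=2854231.0715 m

start: φ=26.747960°, λ=100.759175°, h=1744.491 m
→ ECEF (a=6378137.000, f=1/298.257223563): X=-1064283.0540, Y=5600845.8615, Z=2854090.2857
→ Helmert 7p (PV): X=-1064321.2450, Y=5601452.6855, Z=2854231.0715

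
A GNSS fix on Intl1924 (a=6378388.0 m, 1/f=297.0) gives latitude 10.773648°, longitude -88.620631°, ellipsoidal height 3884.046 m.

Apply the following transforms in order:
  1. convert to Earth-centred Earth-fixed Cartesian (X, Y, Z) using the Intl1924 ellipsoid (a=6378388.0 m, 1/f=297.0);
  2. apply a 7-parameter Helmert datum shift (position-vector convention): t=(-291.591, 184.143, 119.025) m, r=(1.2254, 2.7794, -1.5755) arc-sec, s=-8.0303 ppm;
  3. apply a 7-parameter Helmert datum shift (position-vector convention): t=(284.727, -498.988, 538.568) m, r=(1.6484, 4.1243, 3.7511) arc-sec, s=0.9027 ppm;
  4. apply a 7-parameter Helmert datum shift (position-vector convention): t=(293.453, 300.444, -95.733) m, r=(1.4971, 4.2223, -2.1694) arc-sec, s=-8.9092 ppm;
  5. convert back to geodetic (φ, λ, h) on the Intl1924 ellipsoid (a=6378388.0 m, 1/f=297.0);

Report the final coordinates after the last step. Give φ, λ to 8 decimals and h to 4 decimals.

start: φ=10.773648°, λ=-88.620631°, h=3884.046 m
→ ECEF (a=6378388.000, f=1/297.0): X=150945.0016, Y=-6268692.8745, Z=1185158.6252
→ Helmert 7p (PV): X=150620.2868, Y=-6268466.5858, Z=1185228.8577
→ Helmert 7p (PV): X=151042.8462, Y=-6268977.9651, Z=1185715.3883
→ Helmert 7p (PV): X=151293.2915, Y=-6268631.8642, Z=1185560.4989
→ geod (Bowring, a=6378388.000): φ=10.77730370°, λ=-88.61743603°, h=3907.5093 m

φ=10.77730370°, λ=-88.61743603°, h=3907.5093 m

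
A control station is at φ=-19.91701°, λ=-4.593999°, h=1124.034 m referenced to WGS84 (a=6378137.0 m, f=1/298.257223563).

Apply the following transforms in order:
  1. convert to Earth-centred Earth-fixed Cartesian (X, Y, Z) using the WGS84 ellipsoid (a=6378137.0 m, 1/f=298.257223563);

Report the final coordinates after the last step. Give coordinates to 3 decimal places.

X=5980752.719 m, Y=-480569.481 m, Z=-2159444.184 m

start: φ=-19.917010°, λ=-4.593999°, h=1124.034 m
→ ECEF (a=6378137.000, f=1/298.257223563): X=5980752.7194, Y=-480569.4812, Z=-2159444.1835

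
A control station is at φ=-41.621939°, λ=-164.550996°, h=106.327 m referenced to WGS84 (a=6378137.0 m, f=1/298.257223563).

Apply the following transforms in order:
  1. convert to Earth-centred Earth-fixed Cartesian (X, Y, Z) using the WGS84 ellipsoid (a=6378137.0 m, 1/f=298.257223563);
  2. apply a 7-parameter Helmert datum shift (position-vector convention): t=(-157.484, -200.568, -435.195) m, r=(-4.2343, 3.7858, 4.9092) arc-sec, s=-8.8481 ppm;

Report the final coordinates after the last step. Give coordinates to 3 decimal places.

X=-4602703.375 m, Y=-1272372.098 m, Z=-4214663.847 m

start: φ=-41.621939°, λ=-164.550996°, h=106.327 m
→ ECEF (a=6378137.000, f=1/298.257223563): X=-4602539.5380, Y=-1271986.7289, Z=-4214376.5271
→ Helmert 7p (PV): X=-4602703.3749, Y=-1272372.0978, Z=-4214663.8466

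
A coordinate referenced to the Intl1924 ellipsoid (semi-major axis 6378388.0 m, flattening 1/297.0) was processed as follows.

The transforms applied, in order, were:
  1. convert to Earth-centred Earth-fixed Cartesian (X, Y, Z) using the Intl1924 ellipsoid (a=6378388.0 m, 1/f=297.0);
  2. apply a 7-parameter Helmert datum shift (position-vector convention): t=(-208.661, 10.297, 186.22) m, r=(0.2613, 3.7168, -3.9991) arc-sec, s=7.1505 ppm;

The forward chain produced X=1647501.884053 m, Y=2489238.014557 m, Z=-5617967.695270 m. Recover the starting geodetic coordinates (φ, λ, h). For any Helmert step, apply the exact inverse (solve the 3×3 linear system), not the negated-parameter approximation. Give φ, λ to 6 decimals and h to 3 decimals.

φ=-62.175715°, λ=56.497388°, h=318.111 m

start: X=1647501.8841, Y=2489238.0146, Z=-5617967.6953 m
→ Helmert⁻¹: X=1647751.7369, Y=2489234.7483, Z=-5618087.2046
→ geod (Bowring, a=6378388.000): φ=-62.17571500°, λ=56.49738800°, h=318.1110 m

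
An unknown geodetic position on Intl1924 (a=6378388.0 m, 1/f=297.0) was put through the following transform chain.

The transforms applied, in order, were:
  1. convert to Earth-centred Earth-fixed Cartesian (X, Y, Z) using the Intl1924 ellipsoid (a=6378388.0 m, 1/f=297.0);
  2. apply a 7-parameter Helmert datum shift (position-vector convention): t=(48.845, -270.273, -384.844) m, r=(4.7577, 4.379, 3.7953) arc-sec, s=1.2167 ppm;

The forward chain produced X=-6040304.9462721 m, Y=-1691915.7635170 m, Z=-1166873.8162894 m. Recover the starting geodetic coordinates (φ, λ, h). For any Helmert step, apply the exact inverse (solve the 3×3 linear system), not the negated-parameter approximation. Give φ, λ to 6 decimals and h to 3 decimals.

start: X=-6040304.9463, Y=-1691915.7635, Z=-1166873.8163 m
→ Helmert⁻¹: X=-6040352.8005, Y=-1691559.1972, Z=-1166576.7722
→ geod (Bowring, a=6378388.000): φ=-10.60492600°, λ=-164.35546300°, h=2626.2480 m

φ=-10.604926°, λ=-164.355463°, h=2626.248 m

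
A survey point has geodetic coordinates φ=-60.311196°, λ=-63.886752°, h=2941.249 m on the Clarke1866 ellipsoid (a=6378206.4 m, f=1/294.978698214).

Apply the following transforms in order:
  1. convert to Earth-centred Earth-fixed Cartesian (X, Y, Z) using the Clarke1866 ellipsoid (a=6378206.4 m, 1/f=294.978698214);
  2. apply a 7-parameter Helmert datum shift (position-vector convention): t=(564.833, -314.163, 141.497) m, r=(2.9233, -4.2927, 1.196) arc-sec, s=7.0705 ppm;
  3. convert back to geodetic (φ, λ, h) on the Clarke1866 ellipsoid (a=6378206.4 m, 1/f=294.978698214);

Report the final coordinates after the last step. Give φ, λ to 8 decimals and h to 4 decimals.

start: φ=-60.311196°, λ=-63.886752°, h=2941.249 m
→ ECEF (a=6378206.400, f=1/294.978698214): X=1394654.1617, Y=-2845177.9961, Z=-5520089.4511
→ Helmert 7p (PV): X=1395360.2358, Y=-2845425.9548, Z=-5519998.2824
→ geod (Bowring, a=6378206.400): φ=-60.30663357°, λ=-63.87726285°, h=3126.2894 m

φ=-60.30663357°, λ=-63.87726285°, h=3126.2894 m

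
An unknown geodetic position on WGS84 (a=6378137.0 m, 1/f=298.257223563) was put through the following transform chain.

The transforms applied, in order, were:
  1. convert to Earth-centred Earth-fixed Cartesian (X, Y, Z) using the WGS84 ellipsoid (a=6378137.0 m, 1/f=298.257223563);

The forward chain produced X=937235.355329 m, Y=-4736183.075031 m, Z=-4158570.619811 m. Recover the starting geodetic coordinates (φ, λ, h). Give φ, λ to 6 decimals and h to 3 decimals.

start: X=937235.3553, Y=-4736183.0750, Z=-4158570.6198 m
→ geod (Bowring, a=6378137.000): φ=-40.92992600°, λ=-78.80645100°, h=3088.8990 m

φ=-40.929926°, λ=-78.806451°, h=3088.899 m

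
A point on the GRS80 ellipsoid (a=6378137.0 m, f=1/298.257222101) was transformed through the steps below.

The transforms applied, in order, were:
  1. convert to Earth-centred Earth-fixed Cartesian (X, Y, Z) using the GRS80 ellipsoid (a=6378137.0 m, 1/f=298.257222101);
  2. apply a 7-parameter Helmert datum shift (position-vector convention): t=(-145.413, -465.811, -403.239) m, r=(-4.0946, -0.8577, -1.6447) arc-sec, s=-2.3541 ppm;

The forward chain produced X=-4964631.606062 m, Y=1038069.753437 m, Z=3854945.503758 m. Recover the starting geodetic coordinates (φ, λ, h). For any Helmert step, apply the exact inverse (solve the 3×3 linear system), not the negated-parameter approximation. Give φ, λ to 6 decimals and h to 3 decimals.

φ=37.425628°, λ=168.185781°, h=636.456 m

start: X=-4964631.6061, Y=1038069.7534, Z=3854945.5038 m
→ Helmert⁻¹: X=-4964490.1284, Y=1038421.8895, Z=3855399.0761
→ geod (Bowring, a=6378137.000): φ=37.42562800°, λ=168.18578100°, h=636.4560 m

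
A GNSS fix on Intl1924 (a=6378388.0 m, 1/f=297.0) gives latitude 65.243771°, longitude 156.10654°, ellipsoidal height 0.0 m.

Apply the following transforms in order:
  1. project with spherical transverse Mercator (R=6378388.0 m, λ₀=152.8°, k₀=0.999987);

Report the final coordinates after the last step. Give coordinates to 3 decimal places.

E=154086.084 m, N=7267133.819 m

start: φ=65.243771°, λ=156.106540°, h=0.000 m
→ tm (R=6378388.0, λ₀=152.8°): E=154086.0837, N=7267133.8188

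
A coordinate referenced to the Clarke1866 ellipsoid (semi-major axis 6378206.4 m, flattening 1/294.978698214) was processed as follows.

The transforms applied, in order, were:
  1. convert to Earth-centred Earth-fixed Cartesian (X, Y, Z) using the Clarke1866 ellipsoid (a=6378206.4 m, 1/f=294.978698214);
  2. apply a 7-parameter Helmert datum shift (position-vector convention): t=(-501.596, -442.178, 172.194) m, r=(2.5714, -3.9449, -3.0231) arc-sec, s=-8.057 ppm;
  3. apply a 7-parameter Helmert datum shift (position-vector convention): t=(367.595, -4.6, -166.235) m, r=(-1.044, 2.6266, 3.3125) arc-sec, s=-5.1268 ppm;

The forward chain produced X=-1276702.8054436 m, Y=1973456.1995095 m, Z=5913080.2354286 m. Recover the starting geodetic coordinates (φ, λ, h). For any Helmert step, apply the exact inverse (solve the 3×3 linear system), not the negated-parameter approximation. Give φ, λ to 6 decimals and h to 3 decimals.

start: X=-1276702.8054, Y=1973456.1995, Z=5913080.2354 m
→ Helmert⁻¹: X=-1277120.5553, Y=1973461.4972, Z=5913270.5122
→ Helmert⁻¹: X=-1276545.0851, Y=1973974.5857, Z=5913145.7663
→ geod (Bowring, a=6378206.400): φ=68.45285200°, λ=122.89025200°, h=3766.2930 m

φ=68.452852°, λ=122.890252°, h=3766.293 m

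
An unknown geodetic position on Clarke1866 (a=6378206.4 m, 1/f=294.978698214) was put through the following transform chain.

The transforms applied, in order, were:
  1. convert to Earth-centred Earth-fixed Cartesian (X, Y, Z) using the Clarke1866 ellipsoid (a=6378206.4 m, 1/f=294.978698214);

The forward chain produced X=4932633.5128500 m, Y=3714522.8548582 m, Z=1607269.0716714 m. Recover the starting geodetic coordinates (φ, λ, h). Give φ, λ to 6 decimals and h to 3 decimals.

start: X=4932633.5128, Y=3714522.8549, Z=1607269.0717 m
→ geod (Bowring, a=6378206.400): φ=14.68505700°, λ=36.98159900°, h=3757.3710 m

φ=14.685057°, λ=36.981599°, h=3757.371 m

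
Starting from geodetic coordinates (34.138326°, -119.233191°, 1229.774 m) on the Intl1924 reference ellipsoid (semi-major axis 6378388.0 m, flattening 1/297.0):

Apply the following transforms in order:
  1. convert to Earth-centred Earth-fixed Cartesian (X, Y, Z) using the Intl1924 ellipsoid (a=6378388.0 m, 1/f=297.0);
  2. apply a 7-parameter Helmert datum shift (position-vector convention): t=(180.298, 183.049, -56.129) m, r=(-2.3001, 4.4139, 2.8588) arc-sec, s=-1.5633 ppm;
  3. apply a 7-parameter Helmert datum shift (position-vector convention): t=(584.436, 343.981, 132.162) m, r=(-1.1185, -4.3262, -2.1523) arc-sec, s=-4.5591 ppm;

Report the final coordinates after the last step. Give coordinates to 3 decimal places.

start: φ=34.138326°, λ=-119.233191°, h=1229.774 m
→ ECEF (a=6378388.000, f=1/297.0): X=-2581455.9385, Y=-4612694.9630, Z=3559901.3564
→ Helmert 7p (PV): X=-2581131.4948, Y=-4612500.7844, Z=3559946.3402
→ Helmert 7p (PV): X=-2580658.0868, Y=-4612089.5373, Z=3560033.1474

X=-2580658.087 m, Y=-4612089.537 m, Z=3560033.147 m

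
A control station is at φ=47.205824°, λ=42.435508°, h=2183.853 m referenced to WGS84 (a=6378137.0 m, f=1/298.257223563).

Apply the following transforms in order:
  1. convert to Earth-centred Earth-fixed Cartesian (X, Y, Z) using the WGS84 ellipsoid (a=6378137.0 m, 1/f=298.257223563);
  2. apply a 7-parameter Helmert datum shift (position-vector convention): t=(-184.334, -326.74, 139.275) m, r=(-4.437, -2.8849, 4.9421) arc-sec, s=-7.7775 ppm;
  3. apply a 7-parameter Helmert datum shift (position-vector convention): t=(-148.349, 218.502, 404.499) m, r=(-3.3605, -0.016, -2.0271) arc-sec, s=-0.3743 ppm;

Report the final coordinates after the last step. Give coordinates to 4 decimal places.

X=3204393.7484 m, Y=2930172.4216 m, Z=4659382.8239 m

start: φ=47.205824°, λ=42.435508°, h=2183.853 m
→ ECEF (a=6378137.000, f=1/298.257223563): X=3204859.4894, Y=2930083.1258, Z=4658942.7197
→ Helmert 7p (PV): X=3204514.8641, Y=2929910.6035, Z=4659027.5548
→ Helmert 7p (PV): X=3204393.7484, Y=2930172.4216, Z=4659382.8239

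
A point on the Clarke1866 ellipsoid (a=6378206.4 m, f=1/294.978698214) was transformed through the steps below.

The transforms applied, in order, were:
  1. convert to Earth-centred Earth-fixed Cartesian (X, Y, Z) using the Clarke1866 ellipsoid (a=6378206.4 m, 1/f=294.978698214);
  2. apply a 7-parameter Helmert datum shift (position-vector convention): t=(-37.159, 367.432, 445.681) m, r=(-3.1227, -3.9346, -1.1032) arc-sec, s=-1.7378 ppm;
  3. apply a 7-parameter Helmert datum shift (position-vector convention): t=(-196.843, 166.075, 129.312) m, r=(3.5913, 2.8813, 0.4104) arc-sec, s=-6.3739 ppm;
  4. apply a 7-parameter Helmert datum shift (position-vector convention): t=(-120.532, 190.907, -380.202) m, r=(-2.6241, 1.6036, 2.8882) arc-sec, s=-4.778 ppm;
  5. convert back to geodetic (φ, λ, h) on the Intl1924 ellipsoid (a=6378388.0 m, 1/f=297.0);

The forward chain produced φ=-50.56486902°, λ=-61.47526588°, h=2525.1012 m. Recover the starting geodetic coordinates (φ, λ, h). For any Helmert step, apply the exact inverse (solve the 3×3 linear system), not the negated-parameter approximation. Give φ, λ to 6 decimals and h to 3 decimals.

start: φ=-50.564869°, λ=-61.475266°, h=2525.101 m
→ ECEF (a=6378388.000, f=1/297.0): X=1939440.2981, Y=-3568330.3361, Z=-4904984.4255
→ Helmert⁻¹: X=1939558.2609, Y=-3568503.0550, Z=-4904657.9773
→ Helmert⁻¹: X=1939828.8809, Y=-3568781.1329, Z=-4904729.3183
→ Helmert⁻¹: X=1939794.9296, Y=-3569070.1302, Z=-4905274.5592
→ geod (Bowring, a=6378206.400): φ=-50.56213200°, λ=-61.47585400°, h=3538.5380 m

φ=-50.562132°, λ=-61.475854°, h=3538.538 m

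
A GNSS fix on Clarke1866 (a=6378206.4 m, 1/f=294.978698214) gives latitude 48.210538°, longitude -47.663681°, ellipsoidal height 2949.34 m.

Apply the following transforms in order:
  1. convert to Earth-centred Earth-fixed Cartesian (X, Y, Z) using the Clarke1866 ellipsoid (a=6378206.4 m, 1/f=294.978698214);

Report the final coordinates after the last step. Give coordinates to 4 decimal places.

start: φ=48.210538°, λ=-47.663681°, h=2949.340 m
→ ECEF (a=6378206.400, f=1/294.978698214): X=2869293.9282, Y=-3149300.1456, Z=4734503.5188

X=2869293.9282 m, Y=-3149300.1456 m, Z=4734503.5188 m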